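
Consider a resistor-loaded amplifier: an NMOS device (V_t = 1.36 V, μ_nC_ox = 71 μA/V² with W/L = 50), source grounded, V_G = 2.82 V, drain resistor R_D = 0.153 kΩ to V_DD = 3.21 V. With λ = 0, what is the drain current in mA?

I_D = 3.78 mA

V_GS = V_G = 2.82 V, so V_ov = 2.82 − 1.36 = 1.46 V.
k_n = μ_nC_ox · (W/L) = 3.55 mA/V².
Assume saturation: I_D = ½ k_n V_ov² = 0.5 × 3.55 × 1.46² = 3.78 mA, giving V_DS = V_DD − I_D R_D = 3.21 − 3.78 × 0.153 = 2.63 V.
V_DS = 2.63 V ≥ V_ov = 1.46 V, confirming saturation.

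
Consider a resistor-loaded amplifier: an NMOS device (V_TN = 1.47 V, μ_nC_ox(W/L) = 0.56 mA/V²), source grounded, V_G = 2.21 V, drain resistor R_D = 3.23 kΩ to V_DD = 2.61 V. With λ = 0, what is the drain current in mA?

V_GS = V_G = 2.21 V, so V_ov = 2.21 − 1.47 = 0.74 V.
Assume saturation: I_D = ½ k_n V_ov² = 0.5 × 0.56 × 0.74² = 0.153 mA, giving V_DS = V_DD − I_D R_D = 2.61 − 0.153 × 3.23 = 2.11 V.
V_DS = 2.11 V ≥ V_ov = 0.74 V, confirming saturation.

I_D = 0.153 mA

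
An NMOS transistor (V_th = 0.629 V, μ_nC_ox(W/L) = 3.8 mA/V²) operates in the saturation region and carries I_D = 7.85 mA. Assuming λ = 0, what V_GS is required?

V_GS = 2.66 V

In saturation I_D = ½ k_n (V_GS − V_th)², so V_GS − V_th = √(2 I_D / k_n) = √(2 × 7.85 / 3.8) = 2.03 V.
V_GS = 0.629 + 2.03 = 2.66 V.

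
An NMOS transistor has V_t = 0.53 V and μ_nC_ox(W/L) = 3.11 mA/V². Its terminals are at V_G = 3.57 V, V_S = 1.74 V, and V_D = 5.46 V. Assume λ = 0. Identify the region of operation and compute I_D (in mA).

Saturation; I_D = 2.63 mA

V_GS = V_G − V_S = 3.57 − 1.74 = 1.83 V; V_DS = V_D − V_S = 5.46 − 1.74 = 3.72 V.
V_ov = V_GS − V_t = 1.83 − 0.53 = 1.3 V.
Since V_DS = 3.72 V ≥ V_ov = 1.3 V, the device is in saturation.
I_D = ½ k_n V_ov² = 0.5 × 3.11 × 1.3² = 2.63 mA.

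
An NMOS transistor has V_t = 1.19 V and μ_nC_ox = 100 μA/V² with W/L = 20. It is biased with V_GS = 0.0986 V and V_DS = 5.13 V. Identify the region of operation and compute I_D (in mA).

Cutoff; I_D = 0 mA

V_GS = 0.0986 V < V_t = 1.19 V, so the transistor is in cutoff.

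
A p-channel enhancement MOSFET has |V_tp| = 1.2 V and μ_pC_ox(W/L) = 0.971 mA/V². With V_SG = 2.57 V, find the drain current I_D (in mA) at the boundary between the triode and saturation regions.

I_D = 0.911 mA

At the boundary V_SD = V_ov = V_SG − |V_tp| = 2.57 − 1.2 = 1.37 V.
I_D = ½ k_p V_ov² = 0.5 × 0.971 × 1.37² = 0.911 mA.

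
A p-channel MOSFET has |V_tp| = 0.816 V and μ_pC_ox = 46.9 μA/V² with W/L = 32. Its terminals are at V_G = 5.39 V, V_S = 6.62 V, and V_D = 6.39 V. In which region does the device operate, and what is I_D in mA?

V_SG = V_S − V_G = 6.62 − 5.39 = 1.23 V; V_SD = V_S − V_D = 6.62 − 6.39 = 0.23 V.
k_p = μ_pC_ox · (W/L) = 1.501 mA/V².
V_ov = V_SG − |V_tp| = 1.23 − 0.816 = 0.414 V.
Since V_SD = 0.23 V < V_ov = 0.414 V, the device is in the triode region.
I_D = k_p [V_ov · V_SD − ½ V_SD²] = 1.501 × [0.414 × 0.23 − 0.5 × 0.23²] = 0.103 mA.

Triode; I_D = 0.103 mA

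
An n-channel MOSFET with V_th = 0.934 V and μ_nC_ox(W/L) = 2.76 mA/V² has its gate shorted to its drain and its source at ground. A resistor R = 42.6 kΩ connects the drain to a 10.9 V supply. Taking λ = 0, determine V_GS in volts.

V_GS = 1.34 V

With gate tied to drain, V_GS = V_DS ≥ V_GS − V_th, so the device is in saturation.
KCL at the drain: ½ k_n (V_GS − V_th)² = (V_DD − V_GS)/R.
Let x = V_GS − 0.934. Then 58.8 x² + x − 9.966 = 0, giving x = 0.403 V (positive root), so V_GS = 1.34 V.
I_D = (V_DD − V_GS)/R = (10.9 − 1.34) / 42.6 = 0.224 mA.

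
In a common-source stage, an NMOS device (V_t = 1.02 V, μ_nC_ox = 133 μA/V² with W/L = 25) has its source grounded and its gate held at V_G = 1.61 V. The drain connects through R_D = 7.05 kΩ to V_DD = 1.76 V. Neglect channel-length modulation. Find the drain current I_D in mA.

V_GS = V_G = 1.61 V, so V_ov = 1.61 − 1.02 = 0.59 V.
k_n = μ_nC_ox · (W/L) = 3.325 mA/V².
Assume saturation: I_D = ½ k_n V_ov² = 0.5 × 3.325 × 0.59² = 0.579 mA, giving V_DS = V_DD − I_D R_D = 1.76 − 0.579 × 7.05 = -2.32 V.
But -2.32 V < V_ov = 0.59 V, so the device is actually in triode.
In triode I_D = k_n[V_ov V_DS − ½ V_DS²] and I_D = (V_DD − V_DS)/R_D. Equating: 11.7 V_DS² − 14.83 V_DS + 1.76 = 0, giving V_DS = 0.133 V (the root below V_ov).
I_D = (1.76 − 0.133) / 7.05 = 0.231 mA.

I_D = 0.231 mA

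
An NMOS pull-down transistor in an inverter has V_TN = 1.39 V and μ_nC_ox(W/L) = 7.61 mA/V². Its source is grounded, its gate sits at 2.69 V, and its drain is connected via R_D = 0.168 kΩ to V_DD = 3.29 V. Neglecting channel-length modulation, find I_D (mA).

I_D = 6.43 mA

V_GS = V_G = 2.69 V, so V_ov = 2.69 − 1.39 = 1.3 V.
Assume saturation: I_D = ½ k_n V_ov² = 0.5 × 7.61 × 1.3² = 6.43 mA, giving V_DS = V_DD − I_D R_D = 3.29 − 6.43 × 0.168 = 2.21 V.
V_DS = 2.21 V ≥ V_ov = 1.3 V, confirming saturation.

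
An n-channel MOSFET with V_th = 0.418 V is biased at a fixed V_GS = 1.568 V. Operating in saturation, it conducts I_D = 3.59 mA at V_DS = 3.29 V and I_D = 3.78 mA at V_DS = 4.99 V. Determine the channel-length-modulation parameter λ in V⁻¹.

λ = 0.0347 V⁻¹

With V_GS fixed, I_D ∝ (1 + λ V_DS) in saturation, so I_D2/I_D1 = (1 + λ V_DS2)/(1 + λ V_DS1).
3.78/3.59 = 1.053 = (1 + 4.99 λ)/(1 + 3.29 λ).
Solving: λ (I_D1 V_DS2 − I_D2 V_DS1) = I_D2 − I_D1, so λ = (3.78 − 3.59) / (3.59 × 4.99 − 3.78 × 3.29) = 0.19 / 5.48 = 0.0347 V⁻¹.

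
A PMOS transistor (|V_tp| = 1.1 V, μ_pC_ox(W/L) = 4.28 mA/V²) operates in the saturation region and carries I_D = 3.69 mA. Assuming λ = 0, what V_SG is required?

V_SG = 2.41 V

In saturation I_D = ½ k_p (V_SG − |V_tp|)², so V_SG − |V_tp| = √(2 I_D / k_p) = √(2 × 3.69 / 4.28) = 1.31 V.
V_SG = 1.1 + 1.31 = 2.41 V.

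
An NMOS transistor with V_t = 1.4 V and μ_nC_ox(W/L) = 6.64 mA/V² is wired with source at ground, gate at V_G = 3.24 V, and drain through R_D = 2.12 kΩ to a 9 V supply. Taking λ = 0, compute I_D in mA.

I_D = 4.07 mA

V_GS = V_G = 3.24 V, so V_ov = 3.24 − 1.4 = 1.84 V.
Assume saturation: I_D = ½ k_n V_ov² = 0.5 × 6.64 × 1.84² = 11.2 mA, giving V_DS = V_DD − I_D R_D = 9 − 11.2 × 2.12 = -14.8 V.
But -14.8 V < V_ov = 1.84 V, so the device is actually in triode.
In triode I_D = k_n[V_ov V_DS − ½ V_DS²] and I_D = (V_DD − V_DS)/R_D. Equating: 7.04 V_DS² − 26.9 V_DS + 9 = 0, giving V_DS = 0.37 V (the root below V_ov).
I_D = (9 − 0.37) / 2.12 = 4.07 mA.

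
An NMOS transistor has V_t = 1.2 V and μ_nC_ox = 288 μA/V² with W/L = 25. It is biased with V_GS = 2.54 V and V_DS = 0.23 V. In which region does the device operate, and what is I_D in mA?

Triode; I_D = 2.03 mA

k_n = μ_nC_ox · (W/L) = 7.2 mA/V².
V_ov = V_GS − V_t = 2.54 − 1.2 = 1.34 V.
Since V_DS = 0.23 V < V_ov = 1.34 V, the device is in the triode region.
I_D = k_n [V_ov · V_DS − ½ V_DS²] = 7.2 × [1.34 × 0.23 − 0.5 × 0.23²] = 2.03 mA.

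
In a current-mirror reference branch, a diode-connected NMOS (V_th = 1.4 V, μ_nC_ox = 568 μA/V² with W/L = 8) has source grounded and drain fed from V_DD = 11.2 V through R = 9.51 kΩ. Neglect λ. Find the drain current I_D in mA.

With gate tied to drain, V_GS = V_DS ≥ V_GS − V_th, so the device is in saturation.
k_n = μ_nC_ox · (W/L) = 4.544 mA/V².
KCL at the drain: ½ k_n (V_GS − V_th)² = (V_DD − V_GS)/R.
Let x = V_GS − 1.4. Then 21.6 x² + x − 9.8 = 0, giving x = 0.651 V (positive root), so V_GS = 2.05 V.
I_D = (V_DD − V_GS)/R = (11.2 − 2.05) / 9.51 = 0.962 mA.

I_D = 0.962 mA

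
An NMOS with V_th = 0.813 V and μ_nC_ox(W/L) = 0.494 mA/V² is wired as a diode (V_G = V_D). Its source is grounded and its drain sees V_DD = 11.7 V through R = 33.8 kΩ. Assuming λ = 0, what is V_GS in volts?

V_GS = 1.90 V

With gate tied to drain, V_GS = V_DS ≥ V_GS − V_th, so the device is in saturation.
KCL at the drain: ½ k_n (V_GS − V_th)² = (V_DD − V_GS)/R.
Let x = V_GS − 0.813. Then 8.35 x² + x − 10.89 = 0, giving x = 1.08 V (positive root), so V_GS = 1.9 V.
I_D = (V_DD − V_GS)/R = (11.7 − 1.9) / 33.8 = 0.29 mA.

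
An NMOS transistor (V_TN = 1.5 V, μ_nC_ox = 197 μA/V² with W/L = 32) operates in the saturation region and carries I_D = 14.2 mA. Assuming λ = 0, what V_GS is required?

k_n = μ_nC_ox · (W/L) = 6.304 mA/V².
In saturation I_D = ½ k_n (V_GS − V_TN)², so V_GS − V_TN = √(2 I_D / k_n) = √(2 × 14.2 / 6.304) = 2.12 V.
V_GS = 1.5 + 2.12 = 3.62 V.

V_GS = 3.62 V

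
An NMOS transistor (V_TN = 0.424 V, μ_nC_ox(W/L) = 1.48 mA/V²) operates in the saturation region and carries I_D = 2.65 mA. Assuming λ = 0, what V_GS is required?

In saturation I_D = ½ k_n (V_GS − V_TN)², so V_GS − V_TN = √(2 I_D / k_n) = √(2 × 2.65 / 1.48) = 1.89 V.
V_GS = 0.424 + 1.89 = 2.32 V.

V_GS = 2.32 V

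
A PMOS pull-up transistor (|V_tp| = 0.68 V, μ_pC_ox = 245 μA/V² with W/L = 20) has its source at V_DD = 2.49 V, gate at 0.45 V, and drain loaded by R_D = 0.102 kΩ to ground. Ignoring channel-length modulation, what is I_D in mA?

I_D = 4.53 mA

V_SG = V_DD − V_G = 2.49 − 0.45 = 2.04 V, so V_ov = 2.04 − 0.68 = 1.36 V.
k_p = μ_pC_ox · (W/L) = 4.9 mA/V².
Assume saturation: I_D = ½ k_p V_ov² = 0.5 × 4.9 × 1.36² = 4.53 mA, giving V_SD = V_DD − I_D R_D = 2.49 − 4.53 × 0.102 = 2.03 V.
V_SD = 2.03 V ≥ V_ov = 1.36 V, confirming saturation.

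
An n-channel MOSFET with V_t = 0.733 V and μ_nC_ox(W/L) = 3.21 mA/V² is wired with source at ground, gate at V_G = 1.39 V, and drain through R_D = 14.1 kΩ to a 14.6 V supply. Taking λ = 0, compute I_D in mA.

V_GS = V_G = 1.39 V, so V_ov = 1.39 − 0.733 = 0.657 V.
Assume saturation: I_D = ½ k_n V_ov² = 0.5 × 3.21 × 0.657² = 0.693 mA, giving V_DS = V_DD − I_D R_D = 14.6 − 0.693 × 14.1 = 4.83 V.
V_DS = 4.83 V ≥ V_ov = 0.657 V, confirming saturation.

I_D = 0.693 mA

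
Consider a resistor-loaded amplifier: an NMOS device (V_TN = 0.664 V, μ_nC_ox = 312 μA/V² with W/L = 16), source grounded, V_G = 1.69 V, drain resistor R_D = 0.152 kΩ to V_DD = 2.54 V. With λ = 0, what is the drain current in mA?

I_D = 2.63 mA

V_GS = V_G = 1.69 V, so V_ov = 1.69 − 0.664 = 1.03 V.
k_n = μ_nC_ox · (W/L) = 4.992 mA/V².
Assume saturation: I_D = ½ k_n V_ov² = 0.5 × 4.992 × 1.03² = 2.63 mA, giving V_DS = V_DD − I_D R_D = 2.54 − 2.63 × 0.152 = 2.14 V.
V_DS = 2.14 V ≥ V_ov = 1.03 V, confirming saturation.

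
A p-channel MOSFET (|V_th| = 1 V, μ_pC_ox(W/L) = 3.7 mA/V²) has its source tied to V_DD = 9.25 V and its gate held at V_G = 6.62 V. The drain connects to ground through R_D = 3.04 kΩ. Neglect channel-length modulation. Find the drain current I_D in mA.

I_D = 2.85 mA

V_SG = V_DD − V_G = 9.25 − 6.62 = 2.63 V, so V_ov = 2.63 − 1 = 1.63 V.
Assume saturation: I_D = ½ k_p V_ov² = 0.5 × 3.7 × 1.63² = 4.92 mA, giving V_SD = V_DD − I_D R_D = 9.25 − 4.92 × 3.04 = -5.69 V.
But -5.69 V < V_ov = 1.63 V, so the device is actually in triode.
In triode I_D = k_p[V_ov V_SD − ½ V_SD²] and I_D = (V_DD − V_SD)/R_D. Equating: 5.62 V_SD² − 19.33 V_SD + 9.25 = 0, giving V_SD = 0.574 V (the root below V_ov).
I_D = (9.25 − 0.574) / 3.04 = 2.85 mA.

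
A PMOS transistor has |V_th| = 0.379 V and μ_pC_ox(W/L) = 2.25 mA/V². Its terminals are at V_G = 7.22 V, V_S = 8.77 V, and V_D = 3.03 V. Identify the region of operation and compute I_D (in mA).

Saturation; I_D = 1.54 mA

V_SG = V_S − V_G = 8.77 − 7.22 = 1.55 V; V_SD = V_S − V_D = 8.77 − 3.03 = 5.74 V.
V_ov = V_SG − |V_th| = 1.55 − 0.379 = 1.17 V.
Since V_SD = 5.74 V ≥ V_ov = 1.17 V, the device is in saturation.
I_D = ½ k_p V_ov² = 0.5 × 2.25 × 1.17² = 1.54 mA.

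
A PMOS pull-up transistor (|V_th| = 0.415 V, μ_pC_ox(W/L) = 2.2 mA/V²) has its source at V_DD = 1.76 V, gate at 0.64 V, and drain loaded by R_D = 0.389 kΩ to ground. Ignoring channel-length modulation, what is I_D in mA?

I_D = 0.547 mA

V_SG = V_DD − V_G = 1.76 − 0.64 = 1.12 V, so V_ov = 1.12 − 0.415 = 0.705 V.
Assume saturation: I_D = ½ k_p V_ov² = 0.5 × 2.2 × 0.705² = 0.547 mA, giving V_SD = V_DD − I_D R_D = 1.76 − 0.547 × 0.389 = 1.55 V.
V_SD = 1.55 V ≥ V_ov = 0.705 V, confirming saturation.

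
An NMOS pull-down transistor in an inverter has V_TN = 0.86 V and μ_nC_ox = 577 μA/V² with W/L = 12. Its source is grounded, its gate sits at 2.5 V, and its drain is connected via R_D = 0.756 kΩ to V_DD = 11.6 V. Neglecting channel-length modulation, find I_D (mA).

I_D = 9.31 mA

V_GS = V_G = 2.5 V, so V_ov = 2.5 − 0.86 = 1.64 V.
k_n = μ_nC_ox · (W/L) = 6.924 mA/V².
Assume saturation: I_D = ½ k_n V_ov² = 0.5 × 6.924 × 1.64² = 9.31 mA, giving V_DS = V_DD − I_D R_D = 11.6 − 9.31 × 0.756 = 4.56 V.
V_DS = 4.56 V ≥ V_ov = 1.64 V, confirming saturation.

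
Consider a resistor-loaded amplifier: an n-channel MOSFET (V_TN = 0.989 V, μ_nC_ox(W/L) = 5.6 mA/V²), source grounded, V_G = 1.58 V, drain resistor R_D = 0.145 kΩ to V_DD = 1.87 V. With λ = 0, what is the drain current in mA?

I_D = 0.978 mA

V_GS = V_G = 1.58 V, so V_ov = 1.58 − 0.989 = 0.591 V.
Assume saturation: I_D = ½ k_n V_ov² = 0.5 × 5.6 × 0.591² = 0.978 mA, giving V_DS = V_DD − I_D R_D = 1.87 − 0.978 × 0.145 = 1.73 V.
V_DS = 1.73 V ≥ V_ov = 0.591 V, confirming saturation.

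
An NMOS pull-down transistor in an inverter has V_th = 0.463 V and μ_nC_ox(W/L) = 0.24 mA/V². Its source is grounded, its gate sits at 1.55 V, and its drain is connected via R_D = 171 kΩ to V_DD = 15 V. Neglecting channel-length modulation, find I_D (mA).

I_D = 0.0854 mA

V_GS = V_G = 1.55 V, so V_ov = 1.55 − 0.463 = 1.09 V.
Assume saturation: I_D = ½ k_n V_ov² = 0.5 × 0.24 × 1.09² = 0.142 mA, giving V_DS = V_DD − I_D R_D = 15 − 0.142 × 171 = -9.25 V.
But -9.25 V < V_ov = 1.09 V, so the device is actually in triode.
In triode I_D = k_n[V_ov V_DS − ½ V_DS²] and I_D = (V_DD − V_DS)/R_D. Equating: 20.5 V_DS² − 45.61 V_DS + 15 = 0, giving V_DS = 0.401 V (the root below V_ov).
I_D = (15 − 0.401) / 171 = 0.0854 mA.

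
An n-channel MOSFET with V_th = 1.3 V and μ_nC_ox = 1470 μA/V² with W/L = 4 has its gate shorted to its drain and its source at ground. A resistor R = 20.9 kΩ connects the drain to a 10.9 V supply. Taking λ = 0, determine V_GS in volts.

V_GS = 1.69 V

With gate tied to drain, V_GS = V_DS ≥ V_GS − V_th, so the device is in saturation.
k_n = μ_nC_ox · (W/L) = 5.88 mA/V².
KCL at the drain: ½ k_n (V_GS − V_th)² = (V_DD − V_GS)/R.
Let x = V_GS − 1.3. Then 61.4 x² + x − 9.6 = 0, giving x = 0.387 V (positive root), so V_GS = 1.69 V.
I_D = (V_DD − V_GS)/R = (10.9 − 1.69) / 20.9 = 0.441 mA.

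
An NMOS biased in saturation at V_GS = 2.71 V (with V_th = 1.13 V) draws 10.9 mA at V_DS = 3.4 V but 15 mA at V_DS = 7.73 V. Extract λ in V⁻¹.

With V_GS fixed, I_D ∝ (1 + λ V_DS) in saturation, so I_D2/I_D1 = (1 + λ V_DS2)/(1 + λ V_DS1).
15/10.9 = 1.376 = (1 + 7.73 λ)/(1 + 3.4 λ).
Solving: λ (I_D1 V_DS2 − I_D2 V_DS1) = I_D2 − I_D1, so λ = (15 − 10.9) / (10.9 × 7.73 − 15 × 3.4) = 4.1 / 33.3 = 0.123 V⁻¹.

λ = 0.123 V⁻¹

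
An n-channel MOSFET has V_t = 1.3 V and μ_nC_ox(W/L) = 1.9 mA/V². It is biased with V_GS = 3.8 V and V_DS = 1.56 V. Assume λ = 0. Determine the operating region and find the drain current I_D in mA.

V_ov = V_GS − V_t = 3.8 − 1.3 = 2.5 V.
Since V_DS = 1.56 V < V_ov = 2.5 V, the device is in the triode region.
I_D = k_n [V_ov · V_DS − ½ V_DS²] = 1.9 × [2.5 × 1.56 − 0.5 × 1.56²] = 5.1 mA.

Triode; I_D = 5.10 mA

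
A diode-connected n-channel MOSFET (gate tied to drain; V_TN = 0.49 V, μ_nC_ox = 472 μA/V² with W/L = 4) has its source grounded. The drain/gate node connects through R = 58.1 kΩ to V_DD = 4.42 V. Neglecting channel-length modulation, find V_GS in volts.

V_GS = 0.749 V

With gate tied to drain, V_GS = V_DS ≥ V_GS − V_TN, so the device is in saturation.
k_n = μ_nC_ox · (W/L) = 1.888 mA/V².
KCL at the drain: ½ k_n (V_GS − V_TN)² = (V_DD − V_GS)/R.
Let x = V_GS − 0.49. Then 54.8 x² + x − 3.93 = 0, giving x = 0.259 V (positive root), so V_GS = 0.749 V.
I_D = (V_DD − V_GS)/R = (4.42 − 0.749) / 58.1 = 0.0632 mA.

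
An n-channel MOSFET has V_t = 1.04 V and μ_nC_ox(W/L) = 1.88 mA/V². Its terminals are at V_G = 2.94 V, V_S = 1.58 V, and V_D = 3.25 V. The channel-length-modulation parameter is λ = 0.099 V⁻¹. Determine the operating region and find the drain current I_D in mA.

V_GS = V_G − V_S = 2.94 − 1.58 = 1.36 V; V_DS = V_D − V_S = 3.25 − 1.58 = 1.67 V.
V_ov = V_GS − V_t = 1.36 − 1.04 = 0.32 V.
Since V_DS = 1.67 V ≥ V_ov = 0.32 V, the device is in saturation.
I_D = ½ k_n V_ov² (1 + λ V_DS) = 0.5 × 1.88 × 0.32² × (1 + 0.099 × 1.67) = 0.112 mA.

Saturation; I_D = 0.112 mA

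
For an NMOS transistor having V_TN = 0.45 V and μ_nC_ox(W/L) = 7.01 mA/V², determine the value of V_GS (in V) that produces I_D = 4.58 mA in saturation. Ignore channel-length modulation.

V_GS = 1.59 V

In saturation I_D = ½ k_n (V_GS − V_TN)², so V_GS − V_TN = √(2 I_D / k_n) = √(2 × 4.58 / 7.01) = 1.14 V.
V_GS = 0.45 + 1.14 = 1.59 V.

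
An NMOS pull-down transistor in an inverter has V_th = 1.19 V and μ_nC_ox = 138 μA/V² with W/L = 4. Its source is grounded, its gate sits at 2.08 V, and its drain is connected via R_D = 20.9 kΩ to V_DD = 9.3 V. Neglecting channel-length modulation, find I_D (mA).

V_GS = V_G = 2.08 V, so V_ov = 2.08 − 1.19 = 0.89 V.
k_n = μ_nC_ox · (W/L) = 0.552 mA/V².
Assume saturation: I_D = ½ k_n V_ov² = 0.5 × 0.552 × 0.89² = 0.219 mA, giving V_DS = V_DD − I_D R_D = 9.3 − 0.219 × 20.9 = 4.73 V.
V_DS = 4.73 V ≥ V_ov = 0.89 V, confirming saturation.

I_D = 0.219 mA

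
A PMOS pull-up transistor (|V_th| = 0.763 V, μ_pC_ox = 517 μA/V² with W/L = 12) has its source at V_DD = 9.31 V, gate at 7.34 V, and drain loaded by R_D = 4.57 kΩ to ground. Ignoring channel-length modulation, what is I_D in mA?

V_SG = V_DD − V_G = 9.31 − 7.34 = 1.97 V, so V_ov = 1.97 − 0.763 = 1.21 V.
k_p = μ_pC_ox · (W/L) = 6.204 mA/V².
Assume saturation: I_D = ½ k_p V_ov² = 0.5 × 6.204 × 1.21² = 4.52 mA, giving V_SD = V_DD − I_D R_D = 9.31 − 4.52 × 4.57 = -11.3 V.
But -11.3 V < V_ov = 1.21 V, so the device is actually in triode.
In triode I_D = k_p[V_ov V_SD − ½ V_SD²] and I_D = (V_DD − V_SD)/R_D. Equating: 14.2 V_SD² − 35.22 V_SD + 9.31 = 0, giving V_SD = 0.301 V (the root below V_ov).
I_D = (9.31 − 0.301) / 4.57 = 1.97 mA.

I_D = 1.97 mA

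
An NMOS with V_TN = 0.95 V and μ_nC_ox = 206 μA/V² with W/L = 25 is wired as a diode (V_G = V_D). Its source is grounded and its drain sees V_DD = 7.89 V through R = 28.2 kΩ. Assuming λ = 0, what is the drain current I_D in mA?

With gate tied to drain, V_GS = V_DS ≥ V_GS − V_TN, so the device is in saturation.
k_n = μ_nC_ox · (W/L) = 5.15 mA/V².
KCL at the drain: ½ k_n (V_GS − V_TN)² = (V_DD − V_GS)/R.
Let x = V_GS − 0.95. Then 72.6 x² + x − 6.94 = 0, giving x = 0.302 V (positive root), so V_GS = 1.25 V.
I_D = (V_DD − V_GS)/R = (7.89 − 1.25) / 28.2 = 0.235 mA.

I_D = 0.235 mA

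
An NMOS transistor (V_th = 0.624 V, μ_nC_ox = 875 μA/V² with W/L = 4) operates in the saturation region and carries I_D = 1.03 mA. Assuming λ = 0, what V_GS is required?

V_GS = 1.39 V

k_n = μ_nC_ox · (W/L) = 3.5 mA/V².
In saturation I_D = ½ k_n (V_GS − V_th)², so V_GS − V_th = √(2 I_D / k_n) = √(2 × 1.03 / 3.5) = 0.767 V.
V_GS = 0.624 + 0.767 = 1.39 V.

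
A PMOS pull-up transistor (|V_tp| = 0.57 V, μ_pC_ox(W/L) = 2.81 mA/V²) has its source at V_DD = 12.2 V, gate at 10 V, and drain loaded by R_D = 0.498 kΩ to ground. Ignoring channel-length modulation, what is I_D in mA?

V_SG = V_DD − V_G = 12.2 − 10 = 2.2 V, so V_ov = 2.2 − 0.57 = 1.63 V.
Assume saturation: I_D = ½ k_p V_ov² = 0.5 × 2.81 × 1.63² = 3.73 mA, giving V_SD = V_DD − I_D R_D = 12.2 − 3.73 × 0.498 = 10.3 V.
V_SD = 10.3 V ≥ V_ov = 1.63 V, confirming saturation.

I_D = 3.73 mA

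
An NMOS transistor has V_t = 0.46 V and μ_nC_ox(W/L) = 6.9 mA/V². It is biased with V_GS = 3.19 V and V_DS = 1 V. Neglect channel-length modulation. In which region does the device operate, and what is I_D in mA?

V_ov = V_GS − V_t = 3.19 − 0.46 = 2.73 V.
Since V_DS = 1 V < V_ov = 2.73 V, the device is in the triode region.
I_D = k_n [V_ov · V_DS − ½ V_DS²] = 6.9 × [2.73 × 1 − 0.5 × 1²] = 15.4 mA.

Triode; I_D = 15.4 mA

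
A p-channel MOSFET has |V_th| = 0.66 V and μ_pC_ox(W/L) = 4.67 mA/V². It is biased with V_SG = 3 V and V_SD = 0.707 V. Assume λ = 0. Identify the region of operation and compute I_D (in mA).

V_ov = V_SG − |V_th| = 3 − 0.66 = 2.34 V.
Since V_SD = 0.707 V < V_ov = 2.34 V, the device is in the triode region.
I_D = k_p [V_ov · V_SD − ½ V_SD²] = 4.67 × [2.34 × 0.707 − 0.5 × 0.707²] = 6.56 mA.

Triode; I_D = 6.56 mA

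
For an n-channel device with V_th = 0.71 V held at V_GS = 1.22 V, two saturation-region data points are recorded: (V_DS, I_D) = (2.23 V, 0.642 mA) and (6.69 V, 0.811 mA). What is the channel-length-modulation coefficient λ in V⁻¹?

λ = 0.0680 V⁻¹

With V_GS fixed, I_D ∝ (1 + λ V_DS) in saturation, so I_D2/I_D1 = (1 + λ V_DS2)/(1 + λ V_DS1).
0.811/0.642 = 1.263 = (1 + 6.69 λ)/(1 + 2.23 λ).
Solving: λ (I_D1 V_DS2 − I_D2 V_DS1) = I_D2 − I_D1, so λ = (0.811 − 0.642) / (0.642 × 6.69 − 0.811 × 2.23) = 0.169 / 2.49 = 0.068 V⁻¹.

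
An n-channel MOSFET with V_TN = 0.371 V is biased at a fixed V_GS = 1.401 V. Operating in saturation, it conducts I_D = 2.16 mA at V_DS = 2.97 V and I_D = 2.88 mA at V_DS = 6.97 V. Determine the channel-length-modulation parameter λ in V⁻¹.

With V_GS fixed, I_D ∝ (1 + λ V_DS) in saturation, so I_D2/I_D1 = (1 + λ V_DS2)/(1 + λ V_DS1).
2.88/2.16 = 1.333 = (1 + 6.97 λ)/(1 + 2.97 λ).
Solving: λ (I_D1 V_DS2 − I_D2 V_DS1) = I_D2 − I_D1, so λ = (2.88 − 2.16) / (2.16 × 6.97 − 2.88 × 2.97) = 0.72 / 6.5 = 0.111 V⁻¹.

λ = 0.111 V⁻¹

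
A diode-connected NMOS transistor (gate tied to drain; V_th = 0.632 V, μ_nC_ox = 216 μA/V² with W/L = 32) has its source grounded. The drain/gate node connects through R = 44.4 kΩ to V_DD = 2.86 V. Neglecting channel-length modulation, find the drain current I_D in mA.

I_D = 0.0475 mA

With gate tied to drain, V_GS = V_DS ≥ V_GS − V_th, so the device is in saturation.
k_n = μ_nC_ox · (W/L) = 6.912 mA/V².
KCL at the drain: ½ k_n (V_GS − V_th)² = (V_DD − V_GS)/R.
Let x = V_GS − 0.632. Then 153 x² + x − 2.228 = 0, giving x = 0.117 V (positive root), so V_GS = 0.749 V.
I_D = (V_DD − V_GS)/R = (2.86 − 0.749) / 44.4 = 0.0475 mA.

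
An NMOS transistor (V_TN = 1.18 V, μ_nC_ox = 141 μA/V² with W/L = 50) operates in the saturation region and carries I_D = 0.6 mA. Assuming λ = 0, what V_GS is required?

V_GS = 1.59 V

k_n = μ_nC_ox · (W/L) = 7.05 mA/V².
In saturation I_D = ½ k_n (V_GS − V_TN)², so V_GS − V_TN = √(2 I_D / k_n) = √(2 × 0.6 / 7.05) = 0.413 V.
V_GS = 1.18 + 0.413 = 1.59 V.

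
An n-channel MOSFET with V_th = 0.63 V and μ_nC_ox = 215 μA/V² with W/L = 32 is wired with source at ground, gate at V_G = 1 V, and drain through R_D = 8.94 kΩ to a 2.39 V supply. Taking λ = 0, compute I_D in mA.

V_GS = V_G = 1 V, so V_ov = 1 − 0.63 = 0.37 V.
k_n = μ_nC_ox · (W/L) = 6.88 mA/V².
Assume saturation: I_D = ½ k_n V_ov² = 0.5 × 6.88 × 0.37² = 0.471 mA, giving V_DS = V_DD − I_D R_D = 2.39 − 0.471 × 8.94 = -1.82 V.
But -1.82 V < V_ov = 0.37 V, so the device is actually in triode.
In triode I_D = k_n[V_ov V_DS − ½ V_DS²] and I_D = (V_DD − V_DS)/R_D. Equating: 30.8 V_DS² − 23.76 V_DS + 2.39 = 0, giving V_DS = 0.119 V (the root below V_ov).
I_D = (2.39 − 0.119) / 8.94 = 0.254 mA.

I_D = 0.254 mA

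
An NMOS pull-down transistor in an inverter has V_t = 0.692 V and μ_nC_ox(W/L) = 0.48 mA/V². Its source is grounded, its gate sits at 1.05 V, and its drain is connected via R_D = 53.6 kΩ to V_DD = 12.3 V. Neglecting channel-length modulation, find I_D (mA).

V_GS = V_G = 1.05 V, so V_ov = 1.05 − 0.692 = 0.358 V.
Assume saturation: I_D = ½ k_n V_ov² = 0.5 × 0.48 × 0.358² = 0.0308 mA, giving V_DS = V_DD − I_D R_D = 12.3 − 0.0308 × 53.6 = 10.7 V.
V_DS = 10.7 V ≥ V_ov = 0.358 V, confirming saturation.

I_D = 0.0308 mA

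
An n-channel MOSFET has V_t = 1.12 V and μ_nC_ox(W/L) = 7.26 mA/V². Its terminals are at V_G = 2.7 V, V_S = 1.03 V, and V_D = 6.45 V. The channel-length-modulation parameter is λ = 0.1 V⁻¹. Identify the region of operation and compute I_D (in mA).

Saturation; I_D = 1.69 mA

V_GS = V_G − V_S = 2.7 − 1.03 = 1.67 V; V_DS = V_D − V_S = 6.45 − 1.03 = 5.42 V.
V_ov = V_GS − V_t = 1.67 − 1.12 = 0.55 V.
Since V_DS = 5.42 V ≥ V_ov = 0.55 V, the device is in saturation.
I_D = ½ k_n V_ov² (1 + λ V_DS) = 0.5 × 7.26 × 0.55² × (1 + 0.1 × 5.42) = 1.69 mA.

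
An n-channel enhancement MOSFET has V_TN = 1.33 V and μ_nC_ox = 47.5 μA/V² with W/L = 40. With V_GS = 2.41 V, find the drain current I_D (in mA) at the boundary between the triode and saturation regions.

At the boundary V_DS = V_ov = V_GS − V_TN = 2.41 − 1.33 = 1.08 V.
k_n = μ_nC_ox · (W/L) = 1.9 mA/V².
I_D = ½ k_n V_ov² = 0.5 × 1.9 × 1.08² = 1.11 mA.

I_D = 1.11 mA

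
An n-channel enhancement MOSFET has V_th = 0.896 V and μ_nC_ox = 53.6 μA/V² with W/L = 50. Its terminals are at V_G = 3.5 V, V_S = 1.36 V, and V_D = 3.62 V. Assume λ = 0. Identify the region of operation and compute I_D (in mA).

V_GS = V_G − V_S = 3.5 − 1.36 = 2.14 V; V_DS = V_D − V_S = 3.62 − 1.36 = 2.26 V.
k_n = μ_nC_ox · (W/L) = 2.68 mA/V².
V_ov = V_GS − V_th = 2.14 − 0.896 = 1.24 V.
Since V_DS = 2.26 V ≥ V_ov = 1.24 V, the device is in saturation.
I_D = ½ k_n V_ov² = 0.5 × 2.68 × 1.24² = 2.07 mA.

Saturation; I_D = 2.07 mA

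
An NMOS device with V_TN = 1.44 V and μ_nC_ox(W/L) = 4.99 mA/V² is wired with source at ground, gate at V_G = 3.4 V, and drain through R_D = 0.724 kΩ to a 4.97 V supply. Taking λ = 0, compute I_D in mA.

I_D = 5.85 mA

V_GS = V_G = 3.4 V, so V_ov = 3.4 − 1.44 = 1.96 V.
Assume saturation: I_D = ½ k_n V_ov² = 0.5 × 4.99 × 1.96² = 9.58 mA, giving V_DS = V_DD − I_D R_D = 4.97 − 9.58 × 0.724 = -1.97 V.
But -1.97 V < V_ov = 1.96 V, so the device is actually in triode.
In triode I_D = k_n[V_ov V_DS − ½ V_DS²] and I_D = (V_DD − V_DS)/R_D. Equating: 1.81 V_DS² − 8.081 V_DS + 4.97 = 0, giving V_DS = 0.736 V (the root below V_ov).
I_D = (4.97 − 0.736) / 0.724 = 5.85 mA.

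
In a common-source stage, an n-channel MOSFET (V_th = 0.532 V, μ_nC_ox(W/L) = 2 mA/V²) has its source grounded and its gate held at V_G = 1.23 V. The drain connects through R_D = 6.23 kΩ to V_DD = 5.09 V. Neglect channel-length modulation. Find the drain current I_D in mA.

V_GS = V_G = 1.23 V, so V_ov = 1.23 − 0.532 = 0.698 V.
Assume saturation: I_D = ½ k_n V_ov² = 0.5 × 2 × 0.698² = 0.487 mA, giving V_DS = V_DD − I_D R_D = 5.09 − 0.487 × 6.23 = 2.05 V.
V_DS = 2.05 V ≥ V_ov = 0.698 V, confirming saturation.

I_D = 0.487 mA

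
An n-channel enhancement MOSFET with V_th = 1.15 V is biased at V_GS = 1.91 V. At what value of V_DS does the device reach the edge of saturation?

The boundary between triode and saturation is V_DS = V_GS − V_th = V_ov.
V_ov = 1.91 − 1.15 = 0.76 V.

V_DS,sat = 0.760 V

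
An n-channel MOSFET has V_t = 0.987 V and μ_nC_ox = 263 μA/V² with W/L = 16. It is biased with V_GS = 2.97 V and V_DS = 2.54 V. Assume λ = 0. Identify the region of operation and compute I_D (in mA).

k_n = μ_nC_ox · (W/L) = 4.208 mA/V².
V_ov = V_GS − V_t = 2.97 − 0.987 = 1.98 V.
Since V_DS = 2.54 V ≥ V_ov = 1.98 V, the device is in saturation.
I_D = ½ k_n V_ov² = 0.5 × 4.208 × 1.98² = 8.27 mA.

Saturation; I_D = 8.27 mA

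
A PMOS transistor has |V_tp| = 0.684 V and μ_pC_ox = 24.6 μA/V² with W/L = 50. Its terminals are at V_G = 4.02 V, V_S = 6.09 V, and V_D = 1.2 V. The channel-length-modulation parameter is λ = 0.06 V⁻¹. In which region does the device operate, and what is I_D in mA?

V_SG = V_S − V_G = 6.09 − 4.02 = 2.07 V; V_SD = V_S − V_D = 6.09 − 1.2 = 4.89 V.
k_p = μ_pC_ox · (W/L) = 1.23 mA/V².
V_ov = V_SG − |V_tp| = 2.07 − 0.684 = 1.39 V.
Since V_SD = 4.89 V ≥ V_ov = 1.39 V, the device is in saturation.
I_D = ½ k_p V_ov² (1 + λ V_SD) = 0.5 × 1.23 × 1.39² × (1 + 0.06 × 4.89) = 1.53 mA.

Saturation; I_D = 1.53 mA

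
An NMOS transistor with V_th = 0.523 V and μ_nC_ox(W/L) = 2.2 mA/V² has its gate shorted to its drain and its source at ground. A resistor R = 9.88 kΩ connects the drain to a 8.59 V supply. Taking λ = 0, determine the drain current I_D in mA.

I_D = 0.734 mA

With gate tied to drain, V_GS = V_DS ≥ V_GS − V_th, so the device is in saturation.
KCL at the drain: ½ k_n (V_GS − V_th)² = (V_DD − V_GS)/R.
Let x = V_GS − 0.523. Then 10.9 x² + x − 8.067 = 0, giving x = 0.817 V (positive root), so V_GS = 1.34 V.
I_D = (V_DD − V_GS)/R = (8.59 − 1.34) / 9.88 = 0.734 mA.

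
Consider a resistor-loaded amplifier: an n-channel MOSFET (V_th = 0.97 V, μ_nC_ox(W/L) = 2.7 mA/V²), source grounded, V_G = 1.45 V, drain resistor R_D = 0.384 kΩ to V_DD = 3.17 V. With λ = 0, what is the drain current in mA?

I_D = 0.311 mA

V_GS = V_G = 1.45 V, so V_ov = 1.45 − 0.97 = 0.48 V.
Assume saturation: I_D = ½ k_n V_ov² = 0.5 × 2.7 × 0.48² = 0.311 mA, giving V_DS = V_DD − I_D R_D = 3.17 − 0.311 × 0.384 = 3.05 V.
V_DS = 3.05 V ≥ V_ov = 0.48 V, confirming saturation.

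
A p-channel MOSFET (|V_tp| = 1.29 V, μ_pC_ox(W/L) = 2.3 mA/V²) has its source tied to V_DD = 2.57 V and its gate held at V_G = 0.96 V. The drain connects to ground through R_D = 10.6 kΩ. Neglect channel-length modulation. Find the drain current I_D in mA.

V_SG = V_DD − V_G = 2.57 − 0.96 = 1.61 V, so V_ov = 1.61 − 1.29 = 0.32 V.
Assume saturation: I_D = ½ k_p V_ov² = 0.5 × 2.3 × 0.32² = 0.118 mA, giving V_SD = V_DD − I_D R_D = 2.57 − 0.118 × 10.6 = 1.32 V.
V_SD = 1.32 V ≥ V_ov = 0.32 V, confirming saturation.

I_D = 0.118 mA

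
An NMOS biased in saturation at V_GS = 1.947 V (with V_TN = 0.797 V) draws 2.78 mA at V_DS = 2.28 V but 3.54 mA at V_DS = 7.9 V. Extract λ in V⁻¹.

λ = 0.0547 V⁻¹

With V_GS fixed, I_D ∝ (1 + λ V_DS) in saturation, so I_D2/I_D1 = (1 + λ V_DS2)/(1 + λ V_DS1).
3.54/2.78 = 1.273 = (1 + 7.9 λ)/(1 + 2.28 λ).
Solving: λ (I_D1 V_DS2 − I_D2 V_DS1) = I_D2 − I_D1, so λ = (3.54 − 2.78) / (2.78 × 7.9 − 3.54 × 2.28) = 0.76 / 13.9 = 0.0547 V⁻¹.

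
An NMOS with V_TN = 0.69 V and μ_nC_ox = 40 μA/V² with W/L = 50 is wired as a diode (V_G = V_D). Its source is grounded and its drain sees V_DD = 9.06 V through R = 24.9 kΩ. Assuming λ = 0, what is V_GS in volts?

With gate tied to drain, V_GS = V_DS ≥ V_GS − V_TN, so the device is in saturation.
k_n = μ_nC_ox · (W/L) = 2 mA/V².
KCL at the drain: ½ k_n (V_GS − V_TN)² = (V_DD − V_GS)/R.
Let x = V_GS − 0.69. Then 24.9 x² + x − 8.37 = 0, giving x = 0.56 V (positive root), so V_GS = 1.25 V.
I_D = (V_DD − V_GS)/R = (9.06 − 1.25) / 24.9 = 0.314 mA.

V_GS = 1.25 V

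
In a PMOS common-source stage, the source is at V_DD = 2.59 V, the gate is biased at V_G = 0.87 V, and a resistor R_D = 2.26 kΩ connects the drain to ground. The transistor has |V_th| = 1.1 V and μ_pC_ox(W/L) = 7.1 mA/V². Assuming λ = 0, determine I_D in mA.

I_D = 1.01 mA

V_SG = V_DD − V_G = 2.59 − 0.87 = 1.72 V, so V_ov = 1.72 − 1.1 = 0.62 V.
Assume saturation: I_D = ½ k_p V_ov² = 0.5 × 7.1 × 0.62² = 1.36 mA, giving V_SD = V_DD − I_D R_D = 2.59 − 1.36 × 2.26 = -0.494 V.
But -0.494 V < V_ov = 0.62 V, so the device is actually in triode.
In triode I_D = k_p[V_ov V_SD − ½ V_SD²] and I_D = (V_DD − V_SD)/R_D. Equating: 8.02 V_SD² − 10.95 V_SD + 2.59 = 0, giving V_SD = 0.305 V (the root below V_ov).
I_D = (2.59 − 0.305) / 2.26 = 1.01 mA.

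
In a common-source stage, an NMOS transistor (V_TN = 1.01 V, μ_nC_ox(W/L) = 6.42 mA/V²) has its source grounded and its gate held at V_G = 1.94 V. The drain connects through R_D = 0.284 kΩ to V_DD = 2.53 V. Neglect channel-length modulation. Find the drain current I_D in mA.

I_D = 2.78 mA

V_GS = V_G = 1.94 V, so V_ov = 1.94 − 1.01 = 0.93 V.
Assume saturation: I_D = ½ k_n V_ov² = 0.5 × 6.42 × 0.93² = 2.78 mA, giving V_DS = V_DD − I_D R_D = 2.53 − 2.78 × 0.284 = 1.74 V.
V_DS = 1.74 V ≥ V_ov = 0.93 V, confirming saturation.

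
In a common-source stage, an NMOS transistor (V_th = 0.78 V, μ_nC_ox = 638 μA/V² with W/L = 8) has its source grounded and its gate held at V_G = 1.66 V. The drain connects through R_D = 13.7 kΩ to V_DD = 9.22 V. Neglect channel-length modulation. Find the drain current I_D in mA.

V_GS = V_G = 1.66 V, so V_ov = 1.66 − 0.78 = 0.88 V.
k_n = μ_nC_ox · (W/L) = 5.104 mA/V².
Assume saturation: I_D = ½ k_n V_ov² = 0.5 × 5.104 × 0.88² = 1.98 mA, giving V_DS = V_DD − I_D R_D = 9.22 − 1.98 × 13.7 = -17.9 V.
But -17.9 V < V_ov = 0.88 V, so the device is actually in triode.
In triode I_D = k_n[V_ov V_DS − ½ V_DS²] and I_D = (V_DD − V_DS)/R_D. Equating: 35 V_DS² − 62.53 V_DS + 9.22 = 0, giving V_DS = 0.162 V (the root below V_ov).
I_D = (9.22 − 0.162) / 13.7 = 0.661 mA.

I_D = 0.661 mA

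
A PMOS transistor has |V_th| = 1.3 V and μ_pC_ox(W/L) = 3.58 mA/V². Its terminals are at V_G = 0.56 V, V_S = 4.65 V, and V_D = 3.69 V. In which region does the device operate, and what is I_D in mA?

V_SG = V_S − V_G = 4.65 − 0.56 = 4.09 V; V_SD = V_S − V_D = 4.65 − 3.69 = 0.96 V.
V_ov = V_SG − |V_th| = 4.09 − 1.3 = 2.79 V.
Since V_SD = 0.96 V < V_ov = 2.79 V, the device is in the triode region.
I_D = k_p [V_ov · V_SD − ½ V_SD²] = 3.58 × [2.79 × 0.96 − 0.5 × 0.96²] = 7.94 mA.

Triode; I_D = 7.94 mA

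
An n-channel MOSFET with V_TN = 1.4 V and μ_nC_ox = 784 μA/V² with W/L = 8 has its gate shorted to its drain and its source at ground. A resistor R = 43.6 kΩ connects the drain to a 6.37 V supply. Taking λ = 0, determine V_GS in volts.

With gate tied to drain, V_GS = V_DS ≥ V_GS − V_TN, so the device is in saturation.
k_n = μ_nC_ox · (W/L) = 6.272 mA/V².
KCL at the drain: ½ k_n (V_GS − V_TN)² = (V_DD − V_GS)/R.
Let x = V_GS − 1.4. Then 137 x² + x − 4.97 = 0, giving x = 0.187 V (positive root), so V_GS = 1.59 V.
I_D = (V_DD − V_GS)/R = (6.37 − 1.59) / 43.6 = 0.11 mA.

V_GS = 1.59 V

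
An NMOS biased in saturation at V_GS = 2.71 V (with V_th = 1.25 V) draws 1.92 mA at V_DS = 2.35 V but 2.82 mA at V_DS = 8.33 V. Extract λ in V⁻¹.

λ = 0.0961 V⁻¹

With V_GS fixed, I_D ∝ (1 + λ V_DS) in saturation, so I_D2/I_D1 = (1 + λ V_DS2)/(1 + λ V_DS1).
2.82/1.92 = 1.469 = (1 + 8.33 λ)/(1 + 2.35 λ).
Solving: λ (I_D1 V_DS2 − I_D2 V_DS1) = I_D2 − I_D1, so λ = (2.82 − 1.92) / (1.92 × 8.33 − 2.82 × 2.35) = 0.9 / 9.37 = 0.0961 V⁻¹.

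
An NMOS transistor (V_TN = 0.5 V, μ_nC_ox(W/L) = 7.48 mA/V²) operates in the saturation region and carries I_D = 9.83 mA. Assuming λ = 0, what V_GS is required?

In saturation I_D = ½ k_n (V_GS − V_TN)², so V_GS − V_TN = √(2 I_D / k_n) = √(2 × 9.83 / 7.48) = 1.62 V.
V_GS = 0.5 + 1.62 = 2.12 V.

V_GS = 2.12 V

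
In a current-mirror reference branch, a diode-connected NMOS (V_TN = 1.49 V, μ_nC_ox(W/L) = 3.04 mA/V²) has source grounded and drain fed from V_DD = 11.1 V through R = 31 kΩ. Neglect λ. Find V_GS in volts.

With gate tied to drain, V_GS = V_DS ≥ V_GS − V_TN, so the device is in saturation.
KCL at the drain: ½ k_n (V_GS − V_TN)² = (V_DD − V_GS)/R.
Let x = V_GS − 1.49. Then 47.1 x² + x − 9.61 = 0, giving x = 0.441 V (positive root), so V_GS = 1.93 V.
I_D = (V_DD − V_GS)/R = (11.1 − 1.93) / 31 = 0.296 mA.

V_GS = 1.93 V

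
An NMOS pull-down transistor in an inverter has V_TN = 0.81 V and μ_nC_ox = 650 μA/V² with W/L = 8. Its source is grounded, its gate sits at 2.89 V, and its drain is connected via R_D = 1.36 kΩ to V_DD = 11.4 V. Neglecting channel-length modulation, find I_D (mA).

V_GS = V_G = 2.89 V, so V_ov = 2.89 − 0.81 = 2.08 V.
k_n = μ_nC_ox · (W/L) = 5.2 mA/V².
Assume saturation: I_D = ½ k_n V_ov² = 0.5 × 5.2 × 2.08² = 11.2 mA, giving V_DS = V_DD − I_D R_D = 11.4 − 11.2 × 1.36 = -3.9 V.
But -3.9 V < V_ov = 2.08 V, so the device is actually in triode.
In triode I_D = k_n[V_ov V_DS − ½ V_DS²] and I_D = (V_DD − V_DS)/R_D. Equating: 3.54 V_DS² − 15.71 V_DS + 11.4 = 0, giving V_DS = 0.913 V (the root below V_ov).
I_D = (11.4 − 0.913) / 1.36 = 7.71 mA.

I_D = 7.71 mA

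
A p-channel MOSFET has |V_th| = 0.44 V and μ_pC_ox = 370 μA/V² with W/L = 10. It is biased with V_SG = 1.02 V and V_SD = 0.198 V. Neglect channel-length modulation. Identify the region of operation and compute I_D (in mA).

k_p = μ_pC_ox · (W/L) = 3.7 mA/V².
V_ov = V_SG − |V_th| = 1.02 − 0.44 = 0.58 V.
Since V_SD = 0.198 V < V_ov = 0.58 V, the device is in the triode region.
I_D = k_p [V_ov · V_SD − ½ V_SD²] = 3.7 × [0.58 × 0.198 − 0.5 × 0.198²] = 0.352 mA.

Triode; I_D = 0.352 mA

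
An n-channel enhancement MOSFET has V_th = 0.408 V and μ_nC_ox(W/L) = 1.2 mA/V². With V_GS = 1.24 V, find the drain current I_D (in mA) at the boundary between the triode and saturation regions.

I_D = 0.415 mA

At the boundary V_DS = V_ov = V_GS − V_th = 1.24 − 0.408 = 0.832 V.
I_D = ½ k_n V_ov² = 0.5 × 1.2 × 0.832² = 0.415 mA.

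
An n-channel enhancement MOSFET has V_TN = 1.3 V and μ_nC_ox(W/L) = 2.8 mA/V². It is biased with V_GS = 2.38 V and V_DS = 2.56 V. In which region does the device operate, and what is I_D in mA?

Saturation; I_D = 1.63 mA

V_ov = V_GS − V_TN = 2.38 − 1.3 = 1.08 V.
Since V_DS = 2.56 V ≥ V_ov = 1.08 V, the device is in saturation.
I_D = ½ k_n V_ov² = 0.5 × 2.8 × 1.08² = 1.63 mA.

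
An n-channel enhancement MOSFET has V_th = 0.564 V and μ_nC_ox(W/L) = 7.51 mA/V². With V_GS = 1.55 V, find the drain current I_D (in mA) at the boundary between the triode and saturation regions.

I_D = 3.65 mA

At the boundary V_DS = V_ov = V_GS − V_th = 1.55 − 0.564 = 0.986 V.
I_D = ½ k_n V_ov² = 0.5 × 7.51 × 0.986² = 3.65 mA.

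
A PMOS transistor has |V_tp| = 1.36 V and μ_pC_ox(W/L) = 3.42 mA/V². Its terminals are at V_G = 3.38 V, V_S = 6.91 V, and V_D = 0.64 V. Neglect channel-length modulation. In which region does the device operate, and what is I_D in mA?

Saturation; I_D = 8.05 mA

V_SG = V_S − V_G = 6.91 − 3.38 = 3.53 V; V_SD = V_S − V_D = 6.91 − 0.64 = 6.27 V.
V_ov = V_SG − |V_tp| = 3.53 − 1.36 = 2.17 V.
Since V_SD = 6.27 V ≥ V_ov = 2.17 V, the device is in saturation.
I_D = ½ k_p V_ov² = 0.5 × 3.42 × 2.17² = 8.05 mA.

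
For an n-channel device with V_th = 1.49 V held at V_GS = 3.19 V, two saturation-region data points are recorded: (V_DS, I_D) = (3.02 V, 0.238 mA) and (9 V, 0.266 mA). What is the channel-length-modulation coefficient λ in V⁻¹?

With V_GS fixed, I_D ∝ (1 + λ V_DS) in saturation, so I_D2/I_D1 = (1 + λ V_DS2)/(1 + λ V_DS1).
0.266/0.238 = 1.118 = (1 + 9 λ)/(1 + 3.02 λ).
Solving: λ (I_D1 V_DS2 − I_D2 V_DS1) = I_D2 − I_D1, so λ = (0.266 − 0.238) / (0.238 × 9 − 0.266 × 3.02) = 0.028 / 1.34 = 0.0209 V⁻¹.

λ = 0.0209 V⁻¹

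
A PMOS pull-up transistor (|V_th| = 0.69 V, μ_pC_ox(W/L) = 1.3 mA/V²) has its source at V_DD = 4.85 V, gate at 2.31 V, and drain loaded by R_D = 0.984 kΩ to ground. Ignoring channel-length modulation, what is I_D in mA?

V_SG = V_DD − V_G = 4.85 − 2.31 = 2.54 V, so V_ov = 2.54 − 0.69 = 1.85 V.
Assume saturation: I_D = ½ k_p V_ov² = 0.5 × 1.3 × 1.85² = 2.22 mA, giving V_SD = V_DD − I_D R_D = 4.85 − 2.22 × 0.984 = 2.66 V.
V_SD = 2.66 V ≥ V_ov = 1.85 V, confirming saturation.

I_D = 2.22 mA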